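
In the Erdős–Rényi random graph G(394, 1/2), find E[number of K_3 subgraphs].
E[# K_3] = C(394, 3) · (1/2)^C(3, 2) = 10116344 / 2^3 = 1264543

For each 3-subset S of vertices (there are C(394, 3) = 10116344 such S), let X_S = 1 if S induces a K_3 (all C(3, 2) = 3 edges present). Then P(X_S = 1) = (1/2)^3 = 1/8. By linearity of expectation, E[# K_3] = C(394, 3) · (1/2)^3 = 10116344 / 8 = 1264543.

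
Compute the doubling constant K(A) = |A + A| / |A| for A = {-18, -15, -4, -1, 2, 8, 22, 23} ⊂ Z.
K = |A + A| / |A| = 30/8 = 15/4

Enumerate A + A = {a + b : a, b ∈ A}. With |A| = 8, there are |A|^2 = 64 ordered sum pairs; collecting distinct values, A + A = {-36, -33, -30, -22, -19, -16, -13, -10, -8, -7, -5, -2, 1, 4, 5, 7, 8, 10, 16, 18, 19, 21, 22, 24, 25, 30, 31, 44, 45, 46}, so |A + A| = 30. Thus K = 30/8 = 15/4. For comparison, the minimum possible |A + A| over all 8-element sets is 2·8 − 1 = 15 (so min K = 15/8), attained only by arithmetic progressions.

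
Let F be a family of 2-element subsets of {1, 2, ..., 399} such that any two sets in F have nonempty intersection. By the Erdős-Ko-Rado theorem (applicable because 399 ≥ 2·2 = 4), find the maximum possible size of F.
max |F| = C(398, 1) = 398

The Erdős-Ko-Rado theorem states: for n ≥ 2k, an intersecting family of k-subsets of an n-element set has size at most C(n − 1, k − 1), with equality for 'star' families {A ⊆ [n] : |A| = k, i ∈ A} (fix an element i). For n = 399, k = 2: C(398, 1) = 398.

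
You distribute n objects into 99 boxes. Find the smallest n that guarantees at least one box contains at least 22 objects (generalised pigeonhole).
n = (22 − 1)·99 + 1 = 2080

By the generalised pigeonhole principle, to guarantee some box contains ≥ r objects we need more than (r − 1) · k objects total. Threshold: n = (r − 1) · k + 1. With r = 22 and k = 99: n = 21 · 99 + 1 = 2079 + 1 = 2080. For n = 2079 = 21 · 99, we can put exactly 21 objects in every box, avoiding 22 in any single one — so 2080 is tight.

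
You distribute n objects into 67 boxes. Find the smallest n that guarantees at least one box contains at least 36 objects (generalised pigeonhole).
n = (36 − 1)·67 + 1 = 2346

By the generalised pigeonhole principle, to guarantee some box contains ≥ r objects we need more than (r − 1) · k objects total. Threshold: n = (r − 1) · k + 1. With r = 36 and k = 67: n = 35 · 67 + 1 = 2345 + 1 = 2346. For n = 2345 = 35 · 67, we can put exactly 35 objects in every box, avoiding 36 in any single one — so 2346 is tight.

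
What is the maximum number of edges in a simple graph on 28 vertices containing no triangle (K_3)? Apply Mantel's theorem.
ex(28, K_3) = ⌊28^2/4⌋ = 196

Mantel (1907): a triangle-free graph on n vertices has at most ⌊n^2/4⌋ edges, with equality for the complete bipartite graph K_{⌊n/2⌋, ⌈n/2⌉}. For n = 28: ⌊28^2/4⌋ = ⌊784/4⌋ = 196. The extremal graph is K_{14, 14}, which has 14·14 = 196 edges.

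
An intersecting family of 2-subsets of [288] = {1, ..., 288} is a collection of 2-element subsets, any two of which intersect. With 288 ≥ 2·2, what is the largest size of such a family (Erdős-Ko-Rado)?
max |F| = C(287, 1) = 287

Erdős-Ko-Rado (1961): when n ≥ 2k, max |F| = C(n−1, k−1). The bound is attained by the star {A : i ∈ A} for any fixed i ∈ [n]. Here C(288−1, 2−1) = C(287, 1) = 287.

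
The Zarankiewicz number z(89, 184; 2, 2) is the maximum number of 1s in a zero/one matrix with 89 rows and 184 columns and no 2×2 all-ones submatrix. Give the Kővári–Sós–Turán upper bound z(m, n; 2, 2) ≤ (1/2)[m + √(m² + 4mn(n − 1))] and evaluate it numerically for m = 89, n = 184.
z(89, 184; 2, 2) ≤ (1/2)[89 + √(89² + 4·89·184·183)] = (1/2)[89 + √11995153] = 1776.201

Kővári–Sós–Turán: let r_1, ..., r_89 be the row sums and z = Σ r_i the total number of 1s. Each pair of columns can share at most one row with both entries 1 (else a 2×2 all-ones block appears), so Σ_i C(r_i, 2) ≤ C(184, 2) = 16836. By convexity Σ_i C(r_i, 2) ≥ 89·C(z/89, 2) = z(z − 89)/(2·89), giving z² − 89z − 89·184·183 ≤ 0 and hence z ≤ (1/2)[89 + √(7921 + 4·2996808)] = (1/2)[89 + √11995153] ≈ (1/2)(89 + 3463.4019) = 1776.201.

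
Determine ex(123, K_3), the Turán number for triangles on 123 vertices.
ex(123, K_3) = ⌊123^2/4⌋ = 3782

Mantel (1907): a triangle-free graph on n vertices has at most ⌊n^2/4⌋ edges, with equality for the complete bipartite graph K_{⌊n/2⌋, ⌈n/2⌉}. For n = 123: ⌊123^2/4⌋ = ⌊15129/4⌋ = 3782. The extremal graph is K_{61, 62}, which has 61·62 = 3782 edges.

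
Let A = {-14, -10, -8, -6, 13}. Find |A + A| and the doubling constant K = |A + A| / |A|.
K = |A + A| / |A| = 13/5

Enumerate A + A = {a + b : a, b ∈ A}. With |A| = 5, there are |A|^2 = 25 ordered sum pairs; collecting distinct values, A + A = {-28, -24, -22, -20, -18, -16, -14, -12, -1, 3, 5, 7, 26}, so |A + A| = 13. Thus K = 13/5. For comparison, the minimum possible |A + A| over all 5-element sets is 2·5 − 1 = 9 (so min K = 9/5), attained only by arithmetic progressions.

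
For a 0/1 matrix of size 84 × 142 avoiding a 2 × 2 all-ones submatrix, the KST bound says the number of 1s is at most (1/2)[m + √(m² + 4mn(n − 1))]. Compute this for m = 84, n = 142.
z(84, 142; 2, 2) ≤ (1/2)[84 + √(84² + 4·84·142·141)] = (1/2)[84 + √6734448] = 1339.5408

Kővári–Sós–Turán: let r_1, ..., r_84 be the row sums and z = Σ r_i the total number of 1s. Each pair of columns can share at most one row with both entries 1 (else a 2×2 all-ones block appears), so Σ_i C(r_i, 2) ≤ C(142, 2) = 10011. By convexity Σ_i C(r_i, 2) ≥ 84·C(z/84, 2) = z(z − 84)/(2·84), giving z² − 84z − 84·142·141 ≤ 0 and hence z ≤ (1/2)[84 + √(7056 + 4·1681848)] = (1/2)[84 + √6734448] ≈ (1/2)(84 + 2595.0815) = 1339.5408.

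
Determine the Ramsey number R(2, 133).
R(2, 133) = 133

R(2, k) = k for all k ≥ 2: in a 2-colouring of K_k, either some edge is red (a red K_2) or all edges are blue (a blue K_k). And K_{132} coloured all-blue has no blue K_133, so R(2, 133) > 132. Hence R(2, 133) = 133.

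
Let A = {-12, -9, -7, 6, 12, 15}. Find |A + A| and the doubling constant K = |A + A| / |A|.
K = |A + A| / |A| = 20/6 = 10/3

Enumerate A + A = {a + b : a, b ∈ A}. With |A| = 6, there are |A|^2 = 36 ordered sum pairs; collecting distinct values, A + A = {-24, -21, -19, -18, -16, -14, -6, -3, -1, 0, 3, 5, 6, 8, 12, 18, 21, 24, 27, 30}, so |A + A| = 20. Thus K = 20/6 = 10/3. For comparison, the minimum possible |A + A| over all 6-element sets is 2·6 − 1 = 11 (so min K = 11/6), attained only by arithmetic progressions.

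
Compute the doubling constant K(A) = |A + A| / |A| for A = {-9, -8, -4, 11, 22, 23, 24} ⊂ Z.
K = |A + A| / |A| = 25/7

Enumerate A + A = {a + b : a, b ∈ A}. With |A| = 7, there are |A|^2 = 49 ordered sum pairs; collecting distinct values, A + A = {-18, -17, -16, -13, -12, -8, 2, 3, 7, 13, 14, 15, 16, 18, 19, 20, 22, 33, 34, 35, 44, 45, 46, 47, 48}, so |A + A| = 25. Thus K = 25/7. For comparison, the minimum possible |A + A| over all 7-element sets is 2·7 − 1 = 13 (so min K = 13/7), attained only by arithmetic progressions.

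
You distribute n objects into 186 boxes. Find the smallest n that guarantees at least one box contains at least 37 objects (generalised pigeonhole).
n = (37 − 1)·186 + 1 = 6697

By the generalised pigeonhole principle, to guarantee some box contains ≥ r objects we need more than (r − 1) · k objects total. Threshold: n = (r − 1) · k + 1. With r = 37 and k = 186: n = 36 · 186 + 1 = 6696 + 1 = 6697. For n = 6696 = 36 · 186, we can put exactly 36 objects in every box, avoiding 37 in any single one — so 6697 is tight.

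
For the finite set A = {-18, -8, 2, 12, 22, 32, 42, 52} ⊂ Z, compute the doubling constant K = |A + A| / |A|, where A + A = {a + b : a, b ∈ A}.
K = |A + A| / |A| = 15/8

Enumerate A + A = {a + b : a, b ∈ A}. With |A| = 8, there are |A|^2 = 64 ordered sum pairs; collecting distinct values, A + A = {-36, -26, -16, -6, 4, 14, 24, 34, 44, 54, 64, 74, 84, 94, 104}, so |A + A| = 15. Thus K = 15/8. Here |A + A| = 2|A| − 1 = 15, the minimum possible — so K = 15/8 is minimal, which holds iff A is an arithmetic progression.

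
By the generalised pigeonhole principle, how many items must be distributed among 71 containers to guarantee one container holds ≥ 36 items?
n = (36 − 1)·71 + 1 = 2486

By the generalised pigeonhole principle, to guarantee some box contains ≥ r objects we need more than (r − 1) · k objects total. Threshold: n = (r − 1) · k + 1. With r = 36 and k = 71: n = 35 · 71 + 1 = 2485 + 1 = 2486. For n = 2485 = 35 · 71, we can put exactly 35 objects in every box, avoiding 36 in any single one — so 2486 is tight.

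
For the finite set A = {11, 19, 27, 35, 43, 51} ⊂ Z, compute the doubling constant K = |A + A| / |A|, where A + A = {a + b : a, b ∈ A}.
K = |A + A| / |A| = 11/6

Enumerate A + A = {a + b : a, b ∈ A}. With |A| = 6, there are |A|^2 = 36 ordered sum pairs; collecting distinct values, A + A = {22, 30, 38, 46, 54, 62, 70, 78, 86, 94, 102}, so |A + A| = 11. Thus K = 11/6. Here |A + A| = 2|A| − 1 = 11, the minimum possible — so K = 11/6 is minimal, which holds iff A is an arithmetic progression.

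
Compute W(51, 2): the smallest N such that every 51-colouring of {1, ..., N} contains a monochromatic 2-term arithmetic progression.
W(51, 2) = 51 + 1 = 52

A 2-term AP is any pair of integers, so a monochromatic 2-AP exists iff some colour is used at least twice. With 51 colours, the colouring i ↦ i on {1, ..., 51} uses each colour once, avoiding any monochromatic pair, so W(51, 2) > 51. For {1, ..., 52}, pigeonhole forces two integers of the same colour, which form a monochromatic 2-AP. Hence W(51, 2) = 52.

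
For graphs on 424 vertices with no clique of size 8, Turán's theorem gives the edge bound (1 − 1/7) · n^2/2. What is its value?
Turán density bound = (6/7) · 424^2/2 = 539328/7 ≈ 77046.8571

Turán's theorem: ex(n, K_{r+1}) is achieved by the complete r-partite Turán graph T(n, r) with parts as balanced as possible, and is at most (1 − 1/r) · n^2/2. For r = 7, n = 424: the density bound is (6/7) · 179776/2 = 539328/7 ≈ 77046.8571. The integer-valued extremum is e(T(424, 7)) = 77046, which is strictly less than the density bound 539328/7 since 7 ∤ 424 (the parts of T(424, 7) cannot all be equal).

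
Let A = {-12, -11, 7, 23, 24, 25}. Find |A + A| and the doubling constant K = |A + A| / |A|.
K = |A + A| / |A| = 17/6

Enumerate A + A = {a + b : a, b ∈ A}. With |A| = 6, there are |A|^2 = 36 ordered sum pairs; collecting distinct values, A + A = {-24, -23, -22, -5, -4, 11, 12, 13, 14, 30, 31, 32, 46, 47, 48, 49, 50}, so |A + A| = 17. Thus K = 17/6. For comparison, the minimum possible |A + A| over all 6-element sets is 2·6 − 1 = 11 (so min K = 11/6), attained only by arithmetic progressions.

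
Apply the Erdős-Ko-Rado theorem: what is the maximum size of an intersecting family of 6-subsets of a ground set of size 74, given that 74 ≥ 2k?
max |F| = C(73, 5) = 15020334

Erdős-Ko-Rado (1961): when n ≥ 2k, max |F| = C(n−1, k−1). The bound is attained by the star {A : i ∈ A} for any fixed i ∈ [n]. Here C(74−1, 6−1) = C(73, 5) = 15020334.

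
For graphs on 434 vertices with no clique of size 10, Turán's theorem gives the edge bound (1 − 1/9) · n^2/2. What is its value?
Turán density bound = (8/9) · 434^2/2 = 753424/9 ≈ 83713.7778

Turán's theorem: ex(n, K_{r+1}) is achieved by the complete r-partite Turán graph T(n, r) with parts as balanced as possible, and is at most (1 − 1/r) · n^2/2. For r = 9, n = 434: the density bound is (8/9) · 188356/2 = 753424/9 ≈ 83713.7778. The integer-valued extremum is e(T(434, 9)) = 83713, which is strictly less than the density bound 753424/9 since 9 ∤ 434 (the parts of T(434, 9) cannot all be equal).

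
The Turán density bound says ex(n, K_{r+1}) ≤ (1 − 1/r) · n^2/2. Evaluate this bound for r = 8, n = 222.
Turán density bound = (7/8) · 222^2/2 = 86247/4 ≈ 21561.75

Turán's theorem: ex(n, K_{r+1}) is achieved by the complete r-partite Turán graph T(n, r) with parts as balanced as possible, and is at most (1 − 1/r) · n^2/2. For r = 8, n = 222: the density bound is (7/8) · 49284/2 = 86247/4 ≈ 21561.75. The integer-valued extremum is e(T(222, 8)) = 21561, which is strictly less than the density bound 86247/4 since 8 ∤ 222 (the parts of T(222, 8) cannot all be equal).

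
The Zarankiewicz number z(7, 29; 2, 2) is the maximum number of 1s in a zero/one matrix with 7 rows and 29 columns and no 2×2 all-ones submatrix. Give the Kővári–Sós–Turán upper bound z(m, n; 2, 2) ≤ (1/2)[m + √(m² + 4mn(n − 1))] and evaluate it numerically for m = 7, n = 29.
z(7, 29; 2, 2) ≤ (1/2)[7 + √(7² + 4·7·29·28)] = (1/2)[7 + √22785] = 78.9735

Kővári–Sós–Turán: let r_1, ..., r_7 be the row sums and z = Σ r_i the total number of 1s. Each pair of columns can share at most one row with both entries 1 (else a 2×2 all-ones block appears), so Σ_i C(r_i, 2) ≤ C(29, 2) = 406. By convexity Σ_i C(r_i, 2) ≥ 7·C(z/7, 2) = z(z − 7)/(2·7), giving z² − 7z − 7·29·28 ≤ 0 and hence z ≤ (1/2)[7 + √(49 + 4·5684)] = (1/2)[7 + √22785] ≈ (1/2)(7 + 150.947) = 78.9735.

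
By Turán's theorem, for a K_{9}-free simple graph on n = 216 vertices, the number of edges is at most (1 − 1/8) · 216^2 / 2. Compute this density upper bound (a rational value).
Turán density bound = (7/8) · 216^2/2 = 20412

Turán's theorem: ex(n, K_{r+1}) is achieved by the complete r-partite Turán graph T(n, r) with parts as balanced as possible, and is at most (1 − 1/r) · n^2/2. For r = 8, n = 216: the density bound is (7/8) · 46656/2 = 20412. Since 8 ∣ 216, the Turán graph T(216, 8) has parts of equal size 27, and its edge count e(T(216, 8)) = 20412 attains the density bound exactly.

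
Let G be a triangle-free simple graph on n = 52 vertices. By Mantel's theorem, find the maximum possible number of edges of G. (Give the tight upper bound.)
ex(52, K_3) = ⌊52^2/4⌋ = 676

Mantel (1907): a triangle-free graph on n vertices has at most ⌊n^2/4⌋ edges, with equality for the complete bipartite graph K_{⌊n/2⌋, ⌈n/2⌉}. For n = 52: ⌊52^2/4⌋ = ⌊2704/4⌋ = 676. The extremal graph is K_{26, 26}, which has 26·26 = 676 edges.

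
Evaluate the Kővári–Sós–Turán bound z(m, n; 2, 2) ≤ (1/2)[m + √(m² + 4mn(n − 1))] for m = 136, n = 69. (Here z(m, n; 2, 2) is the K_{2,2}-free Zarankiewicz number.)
z(136, 69; 2, 2) ≤ (1/2)[136 + √(136² + 4·136·69·68)] = (1/2)[136 + √2570944] = 869.7082

Kővári–Sós–Turán: let r_1, ..., r_136 be the row sums and z = Σ r_i the total number of 1s. Each pair of columns can share at most one row with both entries 1 (else a 2×2 all-ones block appears), so Σ_i C(r_i, 2) ≤ C(69, 2) = 2346. By convexity Σ_i C(r_i, 2) ≥ 136·C(z/136, 2) = z(z − 136)/(2·136), giving z² − 136z − 136·69·68 ≤ 0 and hence z ≤ (1/2)[136 + √(18496 + 4·638112)] = (1/2)[136 + √2570944] ≈ (1/2)(136 + 1603.4164) = 869.7082.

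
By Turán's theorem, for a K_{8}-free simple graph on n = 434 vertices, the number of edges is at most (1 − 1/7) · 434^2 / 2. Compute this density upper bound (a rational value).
Turán density bound = (6/7) · 434^2/2 = 80724

Turán's theorem: ex(n, K_{r+1}) is achieved by the complete r-partite Turán graph T(n, r) with parts as balanced as possible, and is at most (1 − 1/r) · n^2/2. For r = 7, n = 434: the density bound is (6/7) · 188356/2 = 80724. Since 7 ∣ 434, the Turán graph T(434, 7) has parts of equal size 62, and its edge count e(T(434, 7)) = 80724 attains the density bound exactly.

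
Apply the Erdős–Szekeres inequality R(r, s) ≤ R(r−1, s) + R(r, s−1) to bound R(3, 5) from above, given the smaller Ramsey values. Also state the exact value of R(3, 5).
R(3, 5) ≤ R(2, 5) + R(3, 4) = 5 + 9 = 14; exact value R(3, 5) = 14.

The Erdős–Szekeres recurrence R(r, s) ≤ R(r−1, s) + R(r, s−1) applied to (r, s) = (3, 5) gives
  R(3, 5) ≤ R(2, 5) + R(3, 4) = 5 + 9 = 14.
(Recall R(2, k) = k and R is symmetric.) Here the recurrence bound is tight: a matching lower-bound construction on K_{13} shows R(3, 5) > 13, so R(3, 5) = 14 exactly.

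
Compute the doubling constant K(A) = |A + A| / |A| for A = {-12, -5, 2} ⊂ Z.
K = |A + A| / |A| = 5/3

Enumerate A + A = {a + b : a, b ∈ A}. With |A| = 3, there are |A|^2 = 9 ordered sum pairs; collecting distinct values, A + A = {-24, -17, -10, -3, 4}, so |A + A| = 5. Thus K = 5/3. Here |A + A| = 2|A| − 1 = 5, the minimum possible — so K = 5/3 is minimal, which holds iff A is an arithmetic progression.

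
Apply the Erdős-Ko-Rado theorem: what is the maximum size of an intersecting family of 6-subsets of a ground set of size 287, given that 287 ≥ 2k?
max |F| = C(286, 5) = 15395136042

The Erdős-Ko-Rado theorem states: for n ≥ 2k, an intersecting family of k-subsets of an n-element set has size at most C(n − 1, k − 1), with equality for 'star' families {A ⊆ [n] : |A| = k, i ∈ A} (fix an element i). For n = 287, k = 6: C(286, 5) = 15395136042.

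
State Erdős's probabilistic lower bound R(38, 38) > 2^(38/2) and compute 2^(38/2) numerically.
2^(38/2) = 524288; so R(38, 38) > 524288

Colour each edge of K_n uniformly at random with red/blue. The expected number of monochromatic K_38 is C(n, 38) · 2 · 2^(−C(38,2)). If C(n, 38) · 2^(1 − C(38,2)) < 1, then with positive probability no monochromatic K_38 exists, so R(38, 38) > n. The standard estimate C(n, 38) ≤ n^38/38! shows this inequality holds whenever n ≤ 2^(38/2) (since 38! · 2^(C(38,2) − 1) > 2^(38^2/2) ≥ n^38). Hence R(38, 38) > 2^(38/2) = 524288.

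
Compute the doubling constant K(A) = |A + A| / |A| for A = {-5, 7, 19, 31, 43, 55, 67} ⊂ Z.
K = |A + A| / |A| = 13/7

Enumerate A + A = {a + b : a, b ∈ A}. With |A| = 7, there are |A|^2 = 49 ordered sum pairs; collecting distinct values, A + A = {-10, 2, 14, 26, 38, 50, 62, 74, 86, 98, 110, 122, 134}, so |A + A| = 13. Thus K = 13/7. Here |A + A| = 2|A| − 1 = 13, the minimum possible — so K = 13/7 is minimal, which holds iff A is an arithmetic progression.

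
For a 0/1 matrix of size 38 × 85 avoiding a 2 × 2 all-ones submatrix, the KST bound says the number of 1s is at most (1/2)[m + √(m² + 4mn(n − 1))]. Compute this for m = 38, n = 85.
z(38, 85; 2, 2) ≤ (1/2)[38 + √(38² + 4·38·85·84)] = (1/2)[38 + √1086724] = 540.2303

Kővári–Sós–Turán: let r_1, ..., r_38 be the row sums and z = Σ r_i the total number of 1s. Each pair of columns can share at most one row with both entries 1 (else a 2×2 all-ones block appears), so Σ_i C(r_i, 2) ≤ C(85, 2) = 3570. By convexity Σ_i C(r_i, 2) ≥ 38·C(z/38, 2) = z(z − 38)/(2·38), giving z² − 38z − 38·85·84 ≤ 0 and hence z ≤ (1/2)[38 + √(1444 + 4·271320)] = (1/2)[38 + √1086724] ≈ (1/2)(38 + 1042.4606) = 540.2303.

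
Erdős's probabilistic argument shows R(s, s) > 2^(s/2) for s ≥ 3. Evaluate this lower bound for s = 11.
2^(11/2) = 45.2548; so R(11, 11) > 45.2548

Colour each edge of K_n uniformly at random with red/blue. The expected number of monochromatic K_11 is C(n, 11) · 2 · 2^(−C(11,2)). If C(n, 11) · 2^(1 − C(11,2)) < 1, then with positive probability no monochromatic K_11 exists, so R(11, 11) > n. The standard estimate C(n, 11) ≤ n^11/11! shows this inequality holds whenever n ≤ 2^(11/2) (since 11! · 2^(C(11,2) − 1) > 2^(11^2/2) ≥ n^11). Hence R(11, 11) > 2^(11/2) = 45.2548.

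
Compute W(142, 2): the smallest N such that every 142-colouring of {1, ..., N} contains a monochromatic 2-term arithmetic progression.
W(142, 2) = 142 + 1 = 143

A 2-term AP is any pair of integers, so a monochromatic 2-AP exists iff some colour is used at least twice. With 142 colours, the colouring i ↦ i on {1, ..., 142} uses each colour once, avoiding any monochromatic pair, so W(142, 2) > 142. For {1, ..., 143}, pigeonhole forces two integers of the same colour, which form a monochromatic 2-AP. Hence W(142, 2) = 143.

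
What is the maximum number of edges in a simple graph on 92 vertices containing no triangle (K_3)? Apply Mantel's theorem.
ex(92, K_3) = ⌊92^2/4⌋ = 2116

Mantel (1907): a triangle-free graph on n vertices has at most ⌊n^2/4⌋ edges, with equality for the complete bipartite graph K_{⌊n/2⌋, ⌈n/2⌉}. For n = 92: ⌊92^2/4⌋ = ⌊8464/4⌋ = 2116. The extremal graph is K_{46, 46}, which has 46·46 = 2116 edges.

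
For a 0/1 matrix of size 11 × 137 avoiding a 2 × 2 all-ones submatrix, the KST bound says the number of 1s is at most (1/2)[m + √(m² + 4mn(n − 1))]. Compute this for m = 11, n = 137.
z(11, 137; 2, 2) ≤ (1/2)[11 + √(11² + 4·11·137·136)] = (1/2)[11 + √819929] = 458.2497

Kővári–Sós–Turán: let r_1, ..., r_11 be the row sums and z = Σ r_i the total number of 1s. Each pair of columns can share at most one row with both entries 1 (else a 2×2 all-ones block appears), so Σ_i C(r_i, 2) ≤ C(137, 2) = 9316. By convexity Σ_i C(r_i, 2) ≥ 11·C(z/11, 2) = z(z − 11)/(2·11), giving z² − 11z − 11·137·136 ≤ 0 and hence z ≤ (1/2)[11 + √(121 + 4·204952)] = (1/2)[11 + √819929] ≈ (1/2)(11 + 905.4993) = 458.2497.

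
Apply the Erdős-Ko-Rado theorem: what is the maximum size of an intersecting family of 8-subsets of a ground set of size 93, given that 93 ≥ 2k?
max |F| = C(92, 7) = 8760554088

Erdős-Ko-Rado (1961): when n ≥ 2k, max |F| = C(n−1, k−1). The bound is attained by the star {A : i ∈ A} for any fixed i ∈ [n]. Here C(93−1, 8−1) = C(92, 7) = 8760554088.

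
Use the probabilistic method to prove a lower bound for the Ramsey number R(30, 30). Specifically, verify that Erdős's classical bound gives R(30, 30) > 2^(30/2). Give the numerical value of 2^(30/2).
2^(30/2) = 32768; so R(30, 30) > 32768

Colour each edge of K_n uniformly at random with red/blue. The expected number of monochromatic K_30 is C(n, 30) · 2 · 2^(−C(30,2)). If C(n, 30) · 2^(1 − C(30,2)) < 1, then with positive probability no monochromatic K_30 exists, so R(30, 30) > n. The standard estimate C(n, 30) ≤ n^30/30! shows this inequality holds whenever n ≤ 2^(30/2) (since 30! · 2^(C(30,2) − 1) > 2^(30^2/2) ≥ n^30). Hence R(30, 30) > 2^(30/2) = 32768.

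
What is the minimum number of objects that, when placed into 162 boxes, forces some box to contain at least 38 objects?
n = (38 − 1)·162 + 1 = 5995

By the generalised pigeonhole principle, to guarantee some box contains ≥ r objects we need more than (r − 1) · k objects total. Threshold: n = (r − 1) · k + 1. With r = 38 and k = 162: n = 37 · 162 + 1 = 5994 + 1 = 5995. For n = 5994 = 37 · 162, we can put exactly 37 objects in every box, avoiding 38 in any single one — so 5995 is tight.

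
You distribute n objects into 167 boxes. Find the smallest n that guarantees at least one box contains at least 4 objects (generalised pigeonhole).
n = (4 − 1)·167 + 1 = 502

By the generalised pigeonhole principle, to guarantee some box contains ≥ r objects we need more than (r − 1) · k objects total. Threshold: n = (r − 1) · k + 1. With r = 4 and k = 167: n = 3 · 167 + 1 = 501 + 1 = 502. For n = 501 = 3 · 167, we can put exactly 3 objects in every box, avoiding 4 in any single one — so 502 is tight.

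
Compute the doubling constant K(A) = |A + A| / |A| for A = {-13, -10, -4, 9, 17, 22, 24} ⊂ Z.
K = |A + A| / |A| = 27/7

Enumerate A + A = {a + b : a, b ∈ A}. With |A| = 7, there are |A|^2 = 49 ordered sum pairs; collecting distinct values, A + A = {-26, -23, -20, -17, -14, -8, -4, -1, 4, 5, 7, 9, 11, 12, 13, 14, 18, 20, 26, 31, 33, 34, 39, 41, 44, 46, 48}, so |A + A| = 27. Thus K = 27/7. For comparison, the minimum possible |A + A| over all 7-element sets is 2·7 − 1 = 13 (so min K = 13/7), attained only by arithmetic progressions.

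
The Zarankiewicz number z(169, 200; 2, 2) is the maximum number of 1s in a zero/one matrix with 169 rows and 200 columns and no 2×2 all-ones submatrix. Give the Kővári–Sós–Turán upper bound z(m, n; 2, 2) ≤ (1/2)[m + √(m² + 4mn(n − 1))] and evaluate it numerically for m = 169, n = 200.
z(169, 200; 2, 2) ≤ (1/2)[169 + √(169² + 4·169·200·199)] = (1/2)[169 + √26933361] = 2679.3681

Kővári–Sós–Turán: let r_1, ..., r_169 be the row sums and z = Σ r_i the total number of 1s. Each pair of columns can share at most one row with both entries 1 (else a 2×2 all-ones block appears), so Σ_i C(r_i, 2) ≤ C(200, 2) = 19900. By convexity Σ_i C(r_i, 2) ≥ 169·C(z/169, 2) = z(z − 169)/(2·169), giving z² − 169z − 169·200·199 ≤ 0 and hence z ≤ (1/2)[169 + √(28561 + 4·6726200)] = (1/2)[169 + √26933361] ≈ (1/2)(169 + 5189.7361) = 2679.3681.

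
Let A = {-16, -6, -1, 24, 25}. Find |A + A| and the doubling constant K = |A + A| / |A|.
K = |A + A| / |A| = 15/5 = 3

Enumerate A + A = {a + b : a, b ∈ A}. With |A| = 5, there are |A|^2 = 25 ordered sum pairs; collecting distinct values, A + A = {-32, -22, -17, -12, -7, -2, 8, 9, 18, 19, 23, 24, 48, 49, 50}, so |A + A| = 15. Thus K = 15/5 = 3. For comparison, the minimum possible |A + A| over all 5-element sets is 2·5 − 1 = 9 (so min K = 9/5), attained only by arithmetic progressions.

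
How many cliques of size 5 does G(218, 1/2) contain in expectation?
E[# K_5] = C(218, 5) · (1/2)^C(5, 2) = 3917788308 / 2^10 = 979447077/256 ≈ 3825965.144531

For each 5-subset S of vertices (there are C(218, 5) = 3917788308 such S), let X_S = 1 if S induces a K_5 (all C(5, 2) = 10 edges present). Then P(X_S = 1) = (1/2)^10 = 1/1024. By linearity of expectation, E[# K_5] = C(218, 5) · (1/2)^10 = 3917788308 / 1024 = 979447077/256 ≈ 3825965.144531.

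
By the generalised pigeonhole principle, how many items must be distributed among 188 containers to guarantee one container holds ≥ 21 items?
n = (21 − 1)·188 + 1 = 3761

By the generalised pigeonhole principle, to guarantee some box contains ≥ r objects we need more than (r − 1) · k objects total. Threshold: n = (r − 1) · k + 1. With r = 21 and k = 188: n = 20 · 188 + 1 = 3760 + 1 = 3761. For n = 3760 = 20 · 188, we can put exactly 20 objects in every box, avoiding 21 in any single one — so 3761 is tight.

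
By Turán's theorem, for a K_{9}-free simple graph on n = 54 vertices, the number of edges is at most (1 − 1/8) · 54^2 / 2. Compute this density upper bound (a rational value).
Turán density bound = (7/8) · 54^2/2 = 5103/4 ≈ 1275.75

Turán's theorem: ex(n, K_{r+1}) is achieved by the complete r-partite Turán graph T(n, r) with parts as balanced as possible, and is at most (1 − 1/r) · n^2/2. For r = 8, n = 54: the density bound is (7/8) · 2916/2 = 5103/4 ≈ 1275.75. The integer-valued extremum is e(T(54, 8)) = 1275, which is strictly less than the density bound 5103/4 since 8 ∤ 54 (the parts of T(54, 8) cannot all be equal).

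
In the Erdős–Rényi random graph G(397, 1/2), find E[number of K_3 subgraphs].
E[# K_3] = C(397, 3) · (1/2)^C(3, 2) = 10349790 / 2^3 = 5174895/4 = 1293723.75

For each 3-subset S of vertices (there are C(397, 3) = 10349790 such S), let X_S = 1 if S induces a K_3 (all C(3, 2) = 3 edges present). Then P(X_S = 1) = (1/2)^3 = 1/8. By linearity of expectation, E[# K_3] = C(397, 3) · (1/2)^3 = 10349790 / 8 = 5174895/4 = 1293723.75.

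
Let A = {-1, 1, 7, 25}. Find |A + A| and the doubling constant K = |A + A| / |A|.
K = |A + A| / |A| = 10/4 = 5/2

Enumerate A + A = {a + b : a, b ∈ A}. With |A| = 4, there are |A|^2 = 16 ordered sum pairs; collecting distinct values, A + A = {-2, 0, 2, 6, 8, 14, 24, 26, 32, 50}, so |A + A| = 10. Thus K = 10/4 = 5/2. For comparison, the minimum possible |A + A| over all 4-element sets is 2·4 − 1 = 7 (so min K = 7/4), attained only by arithmetic progressions.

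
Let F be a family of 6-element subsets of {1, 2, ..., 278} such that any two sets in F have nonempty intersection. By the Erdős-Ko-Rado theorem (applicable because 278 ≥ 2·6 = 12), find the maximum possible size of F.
max |F| = C(277, 5) = 13105497405

Erdős-Ko-Rado (1961): when n ≥ 2k, max |F| = C(n−1, k−1). The bound is attained by the star {A : i ∈ A} for any fixed i ∈ [n]. Here C(278−1, 6−1) = C(277, 5) = 13105497405.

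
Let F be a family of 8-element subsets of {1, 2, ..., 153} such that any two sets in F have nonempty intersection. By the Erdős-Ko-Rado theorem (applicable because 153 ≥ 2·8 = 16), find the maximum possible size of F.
max |F| = C(152, 7) = 323295330680

The Erdős-Ko-Rado theorem states: for n ≥ 2k, an intersecting family of k-subsets of an n-element set has size at most C(n − 1, k − 1), with equality for 'star' families {A ⊆ [n] : |A| = k, i ∈ A} (fix an element i). For n = 153, k = 8: C(152, 7) = 323295330680.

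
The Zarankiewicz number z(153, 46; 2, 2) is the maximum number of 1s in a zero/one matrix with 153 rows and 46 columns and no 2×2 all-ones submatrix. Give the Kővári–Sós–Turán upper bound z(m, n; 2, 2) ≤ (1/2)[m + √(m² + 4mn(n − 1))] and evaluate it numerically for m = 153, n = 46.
z(153, 46; 2, 2) ≤ (1/2)[153 + √(153² + 4·153·46·45)] = (1/2)[153 + √1290249] = 644.4456

Kővári–Sós–Turán: let r_1, ..., r_153 be the row sums and z = Σ r_i the total number of 1s. Each pair of columns can share at most one row with both entries 1 (else a 2×2 all-ones block appears), so Σ_i C(r_i, 2) ≤ C(46, 2) = 1035. By convexity Σ_i C(r_i, 2) ≥ 153·C(z/153, 2) = z(z − 153)/(2·153), giving z² − 153z − 153·46·45 ≤ 0 and hence z ≤ (1/2)[153 + √(23409 + 4·316710)] = (1/2)[153 + √1290249] ≈ (1/2)(153 + 1135.8913) = 644.4456.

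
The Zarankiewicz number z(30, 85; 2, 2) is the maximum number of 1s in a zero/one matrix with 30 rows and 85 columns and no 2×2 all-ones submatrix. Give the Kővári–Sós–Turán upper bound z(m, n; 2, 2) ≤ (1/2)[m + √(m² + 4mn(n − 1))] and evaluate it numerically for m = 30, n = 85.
z(30, 85; 2, 2) ≤ (1/2)[30 + √(30² + 4·30·85·84)] = (1/2)[30 + √857700] = 478.0605

Kővári–Sós–Turán: let r_1, ..., r_30 be the row sums and z = Σ r_i the total number of 1s. Each pair of columns can share at most one row with both entries 1 (else a 2×2 all-ones block appears), so Σ_i C(r_i, 2) ≤ C(85, 2) = 3570. By convexity Σ_i C(r_i, 2) ≥ 30·C(z/30, 2) = z(z − 30)/(2·30), giving z² − 30z − 30·85·84 ≤ 0 and hence z ≤ (1/2)[30 + √(900 + 4·214200)] = (1/2)[30 + √857700] ≈ (1/2)(30 + 926.1209) = 478.0605.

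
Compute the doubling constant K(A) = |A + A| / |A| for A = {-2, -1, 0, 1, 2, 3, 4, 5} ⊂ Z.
K = |A + A| / |A| = 15/8

Enumerate A + A = {a + b : a, b ∈ A}. With |A| = 8, there are |A|^2 = 64 ordered sum pairs; collecting distinct values, A + A = {-4, -3, -2, -1, 0, 1, 2, 3, 4, 5, 6, 7, 8, 9, 10}, so |A + A| = 15. Thus K = 15/8. Here |A + A| = 2|A| − 1 = 15, the minimum possible — so K = 15/8 is minimal, which holds iff A is an arithmetic progression.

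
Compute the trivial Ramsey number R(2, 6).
R(2, 6) = 6

R(2, k) = k for all k ≥ 2: in a 2-colouring of K_k, either some edge is red (a red K_2) or all edges are blue (a blue K_k). And K_{5} coloured all-blue has no blue K_6, so R(2, 6) > 5. Hence R(2, 6) = 6.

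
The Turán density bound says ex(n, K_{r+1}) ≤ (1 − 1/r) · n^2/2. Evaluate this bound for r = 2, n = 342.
Turán density bound = (1/2) · 342^2/2 = 29241

Turán's theorem: ex(n, K_{r+1}) is achieved by the complete r-partite Turán graph T(n, r) with parts as balanced as possible, and is at most (1 − 1/r) · n^2/2. For r = 2, n = 342: the density bound is (1/2) · 116964/2 = 29241. Since 2 ∣ 342, the Turán graph T(342, 2) has parts of equal size 171, and its edge count e(T(342, 2)) = 29241 attains the density bound exactly.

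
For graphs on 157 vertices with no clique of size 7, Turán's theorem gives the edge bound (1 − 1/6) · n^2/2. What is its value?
Turán density bound = (5/6) · 157^2/2 = 123245/12 ≈ 10270.4167

Turán's theorem: ex(n, K_{r+1}) is achieved by the complete r-partite Turán graph T(n, r) with parts as balanced as possible, and is at most (1 − 1/r) · n^2/2. For r = 6, n = 157: the density bound is (5/6) · 24649/2 = 123245/12 ≈ 10270.4167. The integer-valued extremum is e(T(157, 6)) = 10270, which is strictly less than the density bound 123245/12 since 6 ∤ 157 (the parts of T(157, 6) cannot all be equal).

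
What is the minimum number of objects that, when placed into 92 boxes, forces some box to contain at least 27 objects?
n = (27 − 1)·92 + 1 = 2393

By the generalised pigeonhole principle, to guarantee some box contains ≥ r objects we need more than (r − 1) · k objects total. Threshold: n = (r − 1) · k + 1. With r = 27 and k = 92: n = 26 · 92 + 1 = 2392 + 1 = 2393. For n = 2392 = 26 · 92, we can put exactly 26 objects in every box, avoiding 27 in any single one — so 2393 is tight.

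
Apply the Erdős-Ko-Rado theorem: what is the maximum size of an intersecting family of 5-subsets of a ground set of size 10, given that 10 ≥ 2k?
max |F| = C(9, 4) = 126

Erdős-Ko-Rado (1961): when n ≥ 2k, max |F| = C(n−1, k−1). The bound is attained by the star {A : i ∈ A} for any fixed i ∈ [n]. Here C(10−1, 5−1) = C(9, 4) = 126.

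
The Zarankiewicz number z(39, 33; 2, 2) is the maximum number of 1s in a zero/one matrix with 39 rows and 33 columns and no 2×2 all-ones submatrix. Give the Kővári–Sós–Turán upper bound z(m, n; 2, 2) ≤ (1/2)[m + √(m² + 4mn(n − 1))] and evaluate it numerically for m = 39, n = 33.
z(39, 33; 2, 2) ≤ (1/2)[39 + √(39² + 4·39·33·32)] = (1/2)[39 + √166257] = 223.3731

Kővári–Sós–Turán: let r_1, ..., r_39 be the row sums and z = Σ r_i the total number of 1s. Each pair of columns can share at most one row with both entries 1 (else a 2×2 all-ones block appears), so Σ_i C(r_i, 2) ≤ C(33, 2) = 528. By convexity Σ_i C(r_i, 2) ≥ 39·C(z/39, 2) = z(z − 39)/(2·39), giving z² − 39z − 39·33·32 ≤ 0 and hence z ≤ (1/2)[39 + √(1521 + 4·41184)] = (1/2)[39 + √166257] ≈ (1/2)(39 + 407.7462) = 223.3731.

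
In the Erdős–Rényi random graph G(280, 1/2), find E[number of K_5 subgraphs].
E[# K_5] = C(280, 5) · (1/2)^C(5, 2) = 13836130056 / 2^10 = 1729516257/128 = 13511845.7578125

For each 5-subset S of vertices (there are C(280, 5) = 13836130056 such S), let X_S = 1 if S induces a K_5 (all C(5, 2) = 10 edges present). Then P(X_S = 1) = (1/2)^10 = 1/1024. By linearity of expectation, E[# K_5] = C(280, 5) · (1/2)^10 = 13836130056 / 1024 = 1729516257/128 = 13511845.7578125.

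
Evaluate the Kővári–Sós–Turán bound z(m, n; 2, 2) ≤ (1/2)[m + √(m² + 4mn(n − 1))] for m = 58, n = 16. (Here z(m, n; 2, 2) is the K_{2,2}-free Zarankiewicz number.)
z(58, 16; 2, 2) ≤ (1/2)[58 + √(58² + 4·58·16·15)] = (1/2)[58 + √59044] = 150.4949

Kővári–Sós–Turán: let r_1, ..., r_58 be the row sums and z = Σ r_i the total number of 1s. Each pair of columns can share at most one row with both entries 1 (else a 2×2 all-ones block appears), so Σ_i C(r_i, 2) ≤ C(16, 2) = 120. By convexity Σ_i C(r_i, 2) ≥ 58·C(z/58, 2) = z(z − 58)/(2·58), giving z² − 58z − 58·16·15 ≤ 0 and hence z ≤ (1/2)[58 + √(3364 + 4·13920)] = (1/2)[58 + √59044] ≈ (1/2)(58 + 242.9897) = 150.4949.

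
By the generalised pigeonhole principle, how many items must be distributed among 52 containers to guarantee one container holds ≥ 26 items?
n = (26 − 1)·52 + 1 = 1301

By the generalised pigeonhole principle, to guarantee some box contains ≥ r objects we need more than (r − 1) · k objects total. Threshold: n = (r − 1) · k + 1. With r = 26 and k = 52: n = 25 · 52 + 1 = 1300 + 1 = 1301. For n = 1300 = 25 · 52, we can put exactly 25 objects in every box, avoiding 26 in any single one — so 1301 is tight.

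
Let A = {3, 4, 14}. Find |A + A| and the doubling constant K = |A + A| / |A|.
K = |A + A| / |A| = 6/3 = 2

Enumerate A + A = {a + b : a, b ∈ A}. With |A| = 3, there are |A|^2 = 9 ordered sum pairs; collecting distinct values, A + A = {6, 7, 8, 17, 18, 28}, so |A + A| = 6. Thus K = 6/3 = 2. For comparison, the minimum possible |A + A| over all 3-element sets is 2·3 − 1 = 5 (so min K = 5/3), attained only by arithmetic progressions.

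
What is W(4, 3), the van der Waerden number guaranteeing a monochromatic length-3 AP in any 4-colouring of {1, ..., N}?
W(4, 3) = 76

W(4, 3) = 76. The lower bound W(4, 3) > 75 comes from an explicit good 4-colouring of [1, 75]; the upper bound W(4, 3) ≤ 76 was verified by exhaustive search over 4-colourings of [1, 76].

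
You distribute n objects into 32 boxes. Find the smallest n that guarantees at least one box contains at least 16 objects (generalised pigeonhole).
n = (16 − 1)·32 + 1 = 481

By the generalised pigeonhole principle, to guarantee some box contains ≥ r objects we need more than (r − 1) · k objects total. Threshold: n = (r − 1) · k + 1. With r = 16 and k = 32: n = 15 · 32 + 1 = 480 + 1 = 481. For n = 480 = 15 · 32, we can put exactly 15 objects in every box, avoiding 16 in any single one — so 481 is tight.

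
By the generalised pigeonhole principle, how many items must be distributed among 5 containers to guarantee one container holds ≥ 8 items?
n = (8 − 1)·5 + 1 = 36

By the generalised pigeonhole principle, to guarantee some box contains ≥ r objects we need more than (r − 1) · k objects total. Threshold: n = (r − 1) · k + 1. With r = 8 and k = 5: n = 7 · 5 + 1 = 35 + 1 = 36. For n = 35 = 7 · 5, we can put exactly 7 objects in every box, avoiding 8 in any single one — so 36 is tight.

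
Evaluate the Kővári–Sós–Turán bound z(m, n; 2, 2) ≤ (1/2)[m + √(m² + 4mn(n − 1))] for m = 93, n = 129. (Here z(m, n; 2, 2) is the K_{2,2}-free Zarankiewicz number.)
z(93, 129; 2, 2) ≤ (1/2)[93 + √(93² + 4·93·129·128)] = (1/2)[93 + √6151113] = 1286.5719

Kővári–Sós–Turán: let r_1, ..., r_93 be the row sums and z = Σ r_i the total number of 1s. Each pair of columns can share at most one row with both entries 1 (else a 2×2 all-ones block appears), so Σ_i C(r_i, 2) ≤ C(129, 2) = 8256. By convexity Σ_i C(r_i, 2) ≥ 93·C(z/93, 2) = z(z − 93)/(2·93), giving z² − 93z − 93·129·128 ≤ 0 and hence z ≤ (1/2)[93 + √(8649 + 4·1535616)] = (1/2)[93 + √6151113] ≈ (1/2)(93 + 2480.1437) = 1286.5719.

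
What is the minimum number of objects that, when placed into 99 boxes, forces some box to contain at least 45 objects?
n = (45 − 1)·99 + 1 = 4357

By the generalised pigeonhole principle, to guarantee some box contains ≥ r objects we need more than (r − 1) · k objects total. Threshold: n = (r − 1) · k + 1. With r = 45 and k = 99: n = 44 · 99 + 1 = 4356 + 1 = 4357. For n = 4356 = 44 · 99, we can put exactly 44 objects in every box, avoiding 45 in any single one — so 4357 is tight.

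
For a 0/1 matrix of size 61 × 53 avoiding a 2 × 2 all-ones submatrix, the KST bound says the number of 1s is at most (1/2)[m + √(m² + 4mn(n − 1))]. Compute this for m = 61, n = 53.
z(61, 53; 2, 2) ≤ (1/2)[61 + √(61² + 4·61·53·52)] = (1/2)[61 + √676185] = 441.6523

Kővári–Sós–Turán: let r_1, ..., r_61 be the row sums and z = Σ r_i the total number of 1s. Each pair of columns can share at most one row with both entries 1 (else a 2×2 all-ones block appears), so Σ_i C(r_i, 2) ≤ C(53, 2) = 1378. By convexity Σ_i C(r_i, 2) ≥ 61·C(z/61, 2) = z(z − 61)/(2·61), giving z² − 61z − 61·53·52 ≤ 0 and hence z ≤ (1/2)[61 + √(3721 + 4·168116)] = (1/2)[61 + √676185] ≈ (1/2)(61 + 822.3047) = 441.6523.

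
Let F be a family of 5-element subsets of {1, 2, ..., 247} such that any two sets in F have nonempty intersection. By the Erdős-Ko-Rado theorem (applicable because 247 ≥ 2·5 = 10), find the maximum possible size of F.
max |F| = C(246, 4) = 148897035

The Erdős-Ko-Rado theorem states: for n ≥ 2k, an intersecting family of k-subsets of an n-element set has size at most C(n − 1, k − 1), with equality for 'star' families {A ⊆ [n] : |A| = k, i ∈ A} (fix an element i). For n = 247, k = 5: C(246, 4) = 148897035.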